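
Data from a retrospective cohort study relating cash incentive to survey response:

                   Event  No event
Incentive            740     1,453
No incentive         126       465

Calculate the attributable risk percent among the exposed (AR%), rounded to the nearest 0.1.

Cells: a = 740, b = 1453, c = 126, d = 465.
Risk in exposed = 740/2193 = 0.33744; risk in unexposed = 126/591 = 0.21320.
RR = 0.33744/0.21320 = 1.58274
AR% = (RR − 1)/RR × 100 = (1.58274 − 1)/1.58274 × 100 = 36.8185%

36.8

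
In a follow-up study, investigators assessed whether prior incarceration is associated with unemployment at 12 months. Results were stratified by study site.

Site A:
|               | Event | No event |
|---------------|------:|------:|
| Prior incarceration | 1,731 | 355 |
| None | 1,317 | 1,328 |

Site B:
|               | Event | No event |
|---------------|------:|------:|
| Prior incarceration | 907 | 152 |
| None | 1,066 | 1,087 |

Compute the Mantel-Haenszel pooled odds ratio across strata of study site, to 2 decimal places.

5.31

OR_MH = Σ(aᵢdᵢ/nᵢ) / Σ(bᵢcᵢ/nᵢ), where nᵢ is the stratum total.
Stratum 1 (Site A): n = 4731; a·d/n = 1731·1328/4731 = 485.8947; b·c/n = 355·1317/4731 = 98.8237
Stratum 2 (Site B): n = 3212; a·d/n = 907·1087/3212 = 306.9455; b·c/n = 152·1066/3212 = 50.4458
OR_MH = (485.8947 + 306.9455) / (98.8237 + 50.4458) = 792.8403 / 149.2695 = 5.31147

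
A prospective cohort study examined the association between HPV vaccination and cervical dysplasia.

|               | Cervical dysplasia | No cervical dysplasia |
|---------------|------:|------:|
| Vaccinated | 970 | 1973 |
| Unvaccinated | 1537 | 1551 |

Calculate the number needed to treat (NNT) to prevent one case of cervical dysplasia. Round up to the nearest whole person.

Risk in treated group = 970/2943 = 0.32960; risk in control = 1537/3088 = 0.49773.
Absolute risk reduction = 0.49773 − 0.32960 = 0.16814
NNT = 1 / ARR = 1 / 0.16814 = 5.948 → round up → 6

6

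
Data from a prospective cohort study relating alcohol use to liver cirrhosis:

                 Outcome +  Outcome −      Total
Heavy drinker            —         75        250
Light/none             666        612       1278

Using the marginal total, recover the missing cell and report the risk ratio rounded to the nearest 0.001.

1.343

The missing cell is in the exposed row: 250 − 75 = 175.
So a = 175, b = 75, c = 666, d = 612.
RR = [a/(a+b)] / [c/(c+d)] = (175/250) / (666/1278) = 0.70000/0.52113 = 1.34324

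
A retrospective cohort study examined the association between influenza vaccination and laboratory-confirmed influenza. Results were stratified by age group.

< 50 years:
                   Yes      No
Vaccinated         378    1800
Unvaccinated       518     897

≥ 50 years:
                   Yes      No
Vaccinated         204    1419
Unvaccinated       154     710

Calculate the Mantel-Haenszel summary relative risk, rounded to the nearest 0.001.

0.530

RR_MH = Σ(aᵢ·n₀ᵢ/nᵢ) / Σ(cᵢ·n₁ᵢ/nᵢ), with n₁ᵢ = aᵢ+bᵢ (exposed), n₀ᵢ = cᵢ+dᵢ (unexposed), nᵢ = n₁ᵢ+n₀ᵢ.
Stratum 1 (< 50 years): n₁ = 2178, n₀ = 1415, n = 3593; a·n₀/n = 378·1415/3593 = 148.8645; c·n₁/n = 518·2178/3593 = 314.0006
Stratum 2 (≥ 50 years): n₁ = 1623, n₀ = 864, n = 2487; a·n₀/n = 204·864/2487 = 70.8709; c·n₁/n = 154·1623/2487 = 100.4994
RR_MH = (148.8645 + 70.8709) / (314.0006 + 100.4994) = 219.7354 / 414.5000 = 0.53012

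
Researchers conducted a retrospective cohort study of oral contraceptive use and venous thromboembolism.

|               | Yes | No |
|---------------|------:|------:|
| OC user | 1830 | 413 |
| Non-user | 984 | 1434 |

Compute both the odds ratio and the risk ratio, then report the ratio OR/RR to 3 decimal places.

Cells: a = 1830, b = 413, c = 984, d = 1434.
OR = (1830·1434)/(413·984) = 2624220/406392 = 6.45736
Risk in exposed = 1830/2243 = 0.81587; risk in unexposed = 984/2418 = 0.40695; RR = 2.00486
OR/RR = 6.45736 / 2.00486 = 3.22086
The outcome is not rare, so the OR lies further from 1 than the RR.

3.221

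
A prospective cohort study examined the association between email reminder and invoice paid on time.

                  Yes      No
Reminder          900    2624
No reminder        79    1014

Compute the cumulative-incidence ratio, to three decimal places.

3.533

Cells: a = 900, b = 2624, c = 79, d = 1014.
Risk in exposed = 900/3524 = 0.25539; risk in unexposed = 79/1093 = 0.07228.
RR = 0.25539 / 0.07228 = 3.53346
The risk among the exposed is 3.53 times that among the unexposed.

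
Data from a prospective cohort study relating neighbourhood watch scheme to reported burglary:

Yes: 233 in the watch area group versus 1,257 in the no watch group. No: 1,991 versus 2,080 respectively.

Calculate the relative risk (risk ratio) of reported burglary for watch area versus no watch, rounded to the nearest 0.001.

0.278

From the description: a = 233, b = 1991, c = 1257, d = 2080.
Risk in exposed = 233/2224 = 0.10477; risk in unexposed = 1257/3337 = 0.37669.
RR = 0.10477 / 0.37669 = 0.27813
The risk is 72% lower among the exposed than among the unexposed.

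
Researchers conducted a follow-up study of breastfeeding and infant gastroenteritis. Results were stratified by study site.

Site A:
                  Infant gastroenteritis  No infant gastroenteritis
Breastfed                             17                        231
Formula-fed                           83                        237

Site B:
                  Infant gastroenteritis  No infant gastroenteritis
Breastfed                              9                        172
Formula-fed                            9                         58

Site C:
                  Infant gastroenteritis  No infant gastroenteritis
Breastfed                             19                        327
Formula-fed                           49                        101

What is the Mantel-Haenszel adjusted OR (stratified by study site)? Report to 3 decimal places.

OR_MH = Σ(aᵢdᵢ/nᵢ) / Σ(bᵢcᵢ/nᵢ), where nᵢ is the stratum total.
Stratum 1 (Site A): n = 568; a·d/n = 17·237/568 = 7.0933; b·c/n = 231·83/568 = 33.7553
Stratum 2 (Site B): n = 248; a·d/n = 9·58/248 = 2.1048; b·c/n = 172·9/248 = 6.2419
Stratum 3 (Site C): n = 496; a·d/n = 19·101/496 = 3.8690; b·c/n = 327·49/496 = 32.3044
OR_MH = (7.0933 + 2.1048 + 3.8690) / (33.7553 + 6.2419 + 32.3044) = 13.0671 / 72.3017 = 0.18073

0.181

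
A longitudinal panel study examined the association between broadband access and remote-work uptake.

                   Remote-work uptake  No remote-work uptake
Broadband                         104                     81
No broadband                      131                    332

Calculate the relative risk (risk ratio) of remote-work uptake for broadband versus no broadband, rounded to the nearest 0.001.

Cells: a = 104, b = 81, c = 131, d = 332.
Risk in exposed = 104/185 = 0.56216; risk in unexposed = 131/463 = 0.28294.
RR = 0.56216 / 0.28294 = 1.98688
The risk among the exposed is 1.99 times that among the unexposed.

1.987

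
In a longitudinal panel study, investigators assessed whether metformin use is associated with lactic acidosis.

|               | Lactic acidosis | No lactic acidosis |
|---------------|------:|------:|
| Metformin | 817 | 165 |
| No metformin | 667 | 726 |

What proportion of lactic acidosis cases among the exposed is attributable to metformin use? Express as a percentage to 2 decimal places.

Cells: a = 817, b = 165, c = 667, d = 726.
Risk in exposed = 817/982 = 0.83198; risk in unexposed = 667/1393 = 0.47882.
RR = 0.83198/0.47882 = 1.73754
AR% = (RR − 1)/RR × 100 = (1.73754 − 1)/1.73754 × 100 = 42.4475%

42.45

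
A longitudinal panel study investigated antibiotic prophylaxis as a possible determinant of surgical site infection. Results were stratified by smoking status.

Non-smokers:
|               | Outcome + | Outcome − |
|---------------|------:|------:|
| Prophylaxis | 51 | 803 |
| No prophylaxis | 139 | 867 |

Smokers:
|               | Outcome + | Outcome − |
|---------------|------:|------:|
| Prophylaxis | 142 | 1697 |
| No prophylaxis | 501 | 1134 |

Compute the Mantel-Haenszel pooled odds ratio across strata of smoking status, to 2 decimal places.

OR_MH = Σ(aᵢdᵢ/nᵢ) / Σ(bᵢcᵢ/nᵢ), where nᵢ is the stratum total.
Stratum 1 (Non-smokers): n = 1860; a·d/n = 51·867/1860 = 23.7726; b·c/n = 803·139/1860 = 60.0091
Stratum 2 (Smokers): n = 3474; a·d/n = 142·1134/3474 = 46.3523; b·c/n = 1697·501/3474 = 244.7314
OR_MH = (23.7726 + 46.3523) / (60.0091 + 244.7314) = 70.1249 / 304.7406 = 0.23011

0.23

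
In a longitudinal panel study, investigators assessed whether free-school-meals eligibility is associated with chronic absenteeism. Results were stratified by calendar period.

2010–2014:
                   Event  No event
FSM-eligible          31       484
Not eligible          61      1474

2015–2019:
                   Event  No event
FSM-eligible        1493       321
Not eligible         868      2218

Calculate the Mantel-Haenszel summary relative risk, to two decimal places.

2.86

RR_MH = Σ(aᵢ·n₀ᵢ/nᵢ) / Σ(cᵢ·n₁ᵢ/nᵢ), with n₁ᵢ = aᵢ+bᵢ (exposed), n₀ᵢ = cᵢ+dᵢ (unexposed), nᵢ = n₁ᵢ+n₀ᵢ.
Stratum 1 (2010–2014): n₁ = 515, n₀ = 1535, n = 2050; a·n₀/n = 31·1535/2050 = 23.2122; c·n₁/n = 61·515/2050 = 15.3244
Stratum 2 (2015–2019): n₁ = 1814, n₀ = 3086, n = 4900; a·n₀/n = 1493·3086/4900 = 940.2853; c·n₁/n = 868·1814/4900 = 321.3371
RR_MH = (23.2122 + 940.2853) / (15.3244 + 321.3371) = 963.4975 / 336.6615 = 2.86192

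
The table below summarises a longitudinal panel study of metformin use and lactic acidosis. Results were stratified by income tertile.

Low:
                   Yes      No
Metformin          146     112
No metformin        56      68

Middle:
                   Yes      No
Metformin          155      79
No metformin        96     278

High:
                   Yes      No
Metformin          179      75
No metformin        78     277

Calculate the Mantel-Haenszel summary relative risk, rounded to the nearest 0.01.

RR_MH = Σ(aᵢ·n₀ᵢ/nᵢ) / Σ(cᵢ·n₁ᵢ/nᵢ), with n₁ᵢ = aᵢ+bᵢ (exposed), n₀ᵢ = cᵢ+dᵢ (unexposed), nᵢ = n₁ᵢ+n₀ᵢ.
Stratum 1 (Low): n₁ = 258, n₀ = 124, n = 382; a·n₀/n = 146·124/382 = 47.3927; c·n₁/n = 56·258/382 = 37.8220
Stratum 2 (Middle): n₁ = 234, n₀ = 374, n = 608; a·n₀/n = 155·374/608 = 95.3454; c·n₁/n = 96·234/608 = 36.9474
Stratum 3 (High): n₁ = 254, n₀ = 355, n = 609; a·n₀/n = 179·355/609 = 104.3432; c·n₁/n = 78·254/609 = 32.5320
RR_MH = (47.3927 + 95.3454 + 104.3432) / (37.8220 + 36.9474 + 32.5320) = 247.0813 / 107.3014 = 2.30268

2.30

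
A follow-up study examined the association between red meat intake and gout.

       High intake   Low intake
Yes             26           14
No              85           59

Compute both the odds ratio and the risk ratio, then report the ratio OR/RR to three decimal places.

Reading the table with exposure as columns: a = 26 (High intake, case), b = 85 (High intake, non-case), c = 14 (Low intake, case), d = 59.
OR = (26·59)/(85·14) = 1534/1190 = 1.28908
Risk in exposed = 26/111 = 0.23423; risk in unexposed = 14/73 = 0.19178; RR = 1.22136
OR/RR = 1.28908 / 1.22136 = 1.05544
The outcome is not rare, so the OR lies further from 1 than the RR.

1.055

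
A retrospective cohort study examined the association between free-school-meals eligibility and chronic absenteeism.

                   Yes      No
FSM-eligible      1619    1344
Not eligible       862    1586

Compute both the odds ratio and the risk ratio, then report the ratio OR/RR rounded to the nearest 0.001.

Cells: a = 1619, b = 1344, c = 862, d = 1586.
OR = (1619·1586)/(1344·862) = 2567734/1158528 = 2.21638
Risk in exposed = 1619/2963 = 0.54641; risk in unexposed = 862/2448 = 0.35212; RR = 1.55174
OR/RR = 2.21638 / 1.55174 = 1.42832
The outcome is not rare, so the OR lies further from 1 than the RR.

1.428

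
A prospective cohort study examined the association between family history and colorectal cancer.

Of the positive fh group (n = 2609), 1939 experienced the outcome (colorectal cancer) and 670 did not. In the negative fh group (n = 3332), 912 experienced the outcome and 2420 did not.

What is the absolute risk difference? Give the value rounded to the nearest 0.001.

0.469

From the description: a = 1939, b = 670, c = 912, d = 2420.
Risk in exposed = 1939/2609 = 0.743197; risk in unexposed = 912/3332 = 0.273709.
Risk difference = 0.743197 − 0.273709 = 0.469487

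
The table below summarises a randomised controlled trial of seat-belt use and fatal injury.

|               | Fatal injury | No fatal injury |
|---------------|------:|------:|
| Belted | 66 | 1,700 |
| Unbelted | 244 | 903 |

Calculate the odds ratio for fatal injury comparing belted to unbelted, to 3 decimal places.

Cells: a = 66, b = 1700, c = 244, d = 903.
OR = (a·d)/(b·c) = (66 × 903) / (1700 × 244) = 59598 / 414800 = 0.14368
Exposure is associated with lower odds of fatal injury (OR = 0.14 < 1).

0.144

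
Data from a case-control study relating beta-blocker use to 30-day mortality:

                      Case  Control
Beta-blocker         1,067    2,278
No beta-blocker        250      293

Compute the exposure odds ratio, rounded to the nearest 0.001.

Cells: a = 1067, b = 2278, c = 250, d = 293.
OR = (a·d)/(b·c) = (1067 × 293) / (2278 × 250) = 312631 / 569500 = 0.54896
Exposure is associated with lower odds of 30-day mortality (OR = 0.55 < 1).

0.549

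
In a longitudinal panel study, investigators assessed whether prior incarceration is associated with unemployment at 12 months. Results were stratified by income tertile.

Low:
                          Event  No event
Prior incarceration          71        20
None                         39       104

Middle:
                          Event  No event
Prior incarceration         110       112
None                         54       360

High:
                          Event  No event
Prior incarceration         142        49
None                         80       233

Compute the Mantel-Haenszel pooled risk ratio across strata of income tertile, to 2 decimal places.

3.16

RR_MH = Σ(aᵢ·n₀ᵢ/nᵢ) / Σ(cᵢ·n₁ᵢ/nᵢ), with n₁ᵢ = aᵢ+bᵢ (exposed), n₀ᵢ = cᵢ+dᵢ (unexposed), nᵢ = n₁ᵢ+n₀ᵢ.
Stratum 1 (Low): n₁ = 91, n₀ = 143, n = 234; a·n₀/n = 71·143/234 = 43.3889; c·n₁/n = 39·91/234 = 15.1667
Stratum 2 (Middle): n₁ = 222, n₀ = 414, n = 636; a·n₀/n = 110·414/636 = 71.6038; c·n₁/n = 54·222/636 = 18.8491
Stratum 3 (High): n₁ = 191, n₀ = 313, n = 504; a·n₀/n = 142·313/504 = 88.1865; c·n₁/n = 80·191/504 = 30.3175
RR_MH = (43.3889 + 71.6038 + 88.1865) / (15.1667 + 18.8491 + 30.3175) = 203.1792 / 64.3332 = 3.15823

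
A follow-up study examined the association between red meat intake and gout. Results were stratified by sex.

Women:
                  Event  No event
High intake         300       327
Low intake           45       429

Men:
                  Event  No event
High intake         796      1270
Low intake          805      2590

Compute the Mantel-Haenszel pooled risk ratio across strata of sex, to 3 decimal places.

1.890

RR_MH = Σ(aᵢ·n₀ᵢ/nᵢ) / Σ(cᵢ·n₁ᵢ/nᵢ), with n₁ᵢ = aᵢ+bᵢ (exposed), n₀ᵢ = cᵢ+dᵢ (unexposed), nᵢ = n₁ᵢ+n₀ᵢ.
Stratum 1 (Women): n₁ = 627, n₀ = 474, n = 1101; a·n₀/n = 300·474/1101 = 129.1553; c·n₁/n = 45·627/1101 = 25.6267
Stratum 2 (Men): n₁ = 2066, n₀ = 3395, n = 5461; a·n₀/n = 796·3395/5461 = 494.8581; c·n₁/n = 805·2066/5461 = 304.5468
RR_MH = (129.1553 + 494.8581) / (25.6267 + 304.5468) = 624.0134 / 330.1735 = 1.88996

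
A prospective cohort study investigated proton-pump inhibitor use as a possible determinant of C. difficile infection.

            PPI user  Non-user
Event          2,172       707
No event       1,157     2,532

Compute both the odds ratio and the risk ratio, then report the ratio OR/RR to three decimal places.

Reading the table with exposure as columns: a = 2172 (PPI user, case), b = 1157 (PPI user, non-case), c = 707 (Non-user, case), d = 2532.
OR = (2172·2532)/(1157·707) = 5499504/817999 = 6.72312
Risk in exposed = 2172/3329 = 0.65245; risk in unexposed = 707/3239 = 0.21828; RR = 2.98908
OR/RR = 6.72312 / 2.98908 = 2.24923
The outcome is not rare, so the OR lies further from 1 than the RR.

2.249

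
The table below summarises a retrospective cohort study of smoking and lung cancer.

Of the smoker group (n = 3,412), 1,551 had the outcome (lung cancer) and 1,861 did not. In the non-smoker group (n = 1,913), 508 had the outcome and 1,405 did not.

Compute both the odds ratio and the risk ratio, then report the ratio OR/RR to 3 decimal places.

1.347

From the description: a = 1551, b = 1861, c = 508, d = 1405.
OR = (1551·1405)/(1861·508) = 2179155/945388 = 2.30504
Risk in exposed = 1551/3412 = 0.45457; risk in unexposed = 508/1913 = 0.26555; RR = 1.71180
OR/RR = 2.30504 / 1.71180 = 1.34655
The outcome is not rare, so the OR lies further from 1 than the RR.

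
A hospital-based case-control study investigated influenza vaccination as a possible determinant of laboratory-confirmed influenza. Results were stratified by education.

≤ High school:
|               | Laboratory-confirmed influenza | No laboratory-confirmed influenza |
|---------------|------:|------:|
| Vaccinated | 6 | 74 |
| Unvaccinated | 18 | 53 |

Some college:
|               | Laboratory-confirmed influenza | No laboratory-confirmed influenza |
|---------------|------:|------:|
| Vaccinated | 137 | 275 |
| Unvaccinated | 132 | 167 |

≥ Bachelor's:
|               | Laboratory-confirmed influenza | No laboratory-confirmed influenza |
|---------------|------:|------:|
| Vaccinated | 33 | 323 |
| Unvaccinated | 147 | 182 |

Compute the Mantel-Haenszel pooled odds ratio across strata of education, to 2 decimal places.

OR_MH = Σ(aᵢdᵢ/nᵢ) / Σ(bᵢcᵢ/nᵢ), where nᵢ is the stratum total.
Stratum 1 (≤ High school): n = 151; a·d/n = 6·53/151 = 2.1060; b·c/n = 74·18/151 = 8.8212
Stratum 2 (Some college): n = 711; a·d/n = 137·167/711 = 32.1786; b·c/n = 275·132/711 = 51.0549
Stratum 3 (≥ Bachelor's): n = 685; a·d/n = 33·182/685 = 8.7679; b·c/n = 323·147/685 = 69.3153
OR_MH = (2.1060 + 32.1786 + 8.7679) / (8.8212 + 51.0549 + 69.3153) = 43.0525 / 129.1914 = 0.33325

0.33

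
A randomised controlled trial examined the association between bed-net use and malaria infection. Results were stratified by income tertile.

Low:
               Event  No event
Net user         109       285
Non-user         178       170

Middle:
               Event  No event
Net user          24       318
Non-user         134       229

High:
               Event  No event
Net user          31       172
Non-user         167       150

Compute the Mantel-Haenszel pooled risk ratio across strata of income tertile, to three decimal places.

RR_MH = Σ(aᵢ·n₀ᵢ/nᵢ) / Σ(cᵢ·n₁ᵢ/nᵢ), with n₁ᵢ = aᵢ+bᵢ (exposed), n₀ᵢ = cᵢ+dᵢ (unexposed), nᵢ = n₁ᵢ+n₀ᵢ.
Stratum 1 (Low): n₁ = 394, n₀ = 348, n = 742; a·n₀/n = 109·348/742 = 51.1213; c·n₁/n = 178·394/742 = 94.5175
Stratum 2 (Middle): n₁ = 342, n₀ = 363, n = 705; a·n₀/n = 24·363/705 = 12.3574; c·n₁/n = 134·342/705 = 65.0043
Stratum 3 (High): n₁ = 203, n₀ = 317, n = 520; a·n₀/n = 31·317/520 = 18.8981; c·n₁/n = 167·203/520 = 65.1942
RR_MH = (51.1213 + 12.3574 + 18.8981) / (94.5175 + 65.0043 + 65.1942) = 82.3768 / 224.7160 = 0.36658

0.367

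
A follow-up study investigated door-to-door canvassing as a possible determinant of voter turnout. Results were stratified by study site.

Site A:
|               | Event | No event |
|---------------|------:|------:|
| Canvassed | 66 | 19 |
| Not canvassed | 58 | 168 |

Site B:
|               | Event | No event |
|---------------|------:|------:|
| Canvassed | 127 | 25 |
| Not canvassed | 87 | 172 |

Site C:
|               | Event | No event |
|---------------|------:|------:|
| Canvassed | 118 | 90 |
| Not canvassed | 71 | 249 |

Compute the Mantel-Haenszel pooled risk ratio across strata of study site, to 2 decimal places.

RR_MH = Σ(aᵢ·n₀ᵢ/nᵢ) / Σ(cᵢ·n₁ᵢ/nᵢ), with n₁ᵢ = aᵢ+bᵢ (exposed), n₀ᵢ = cᵢ+dᵢ (unexposed), nᵢ = n₁ᵢ+n₀ᵢ.
Stratum 1 (Site A): n₁ = 85, n₀ = 226, n = 311; a·n₀/n = 66·226/311 = 47.9614; c·n₁/n = 58·85/311 = 15.8521
Stratum 2 (Site B): n₁ = 152, n₀ = 259, n = 411; a·n₀/n = 127·259/411 = 80.0316; c·n₁/n = 87·152/411 = 32.1752
Stratum 3 (Site C): n₁ = 208, n₀ = 320, n = 528; a·n₀/n = 118·320/528 = 71.5152; c·n₁/n = 71·208/528 = 27.9697
RR_MH = (47.9614 + 80.0316 + 71.5152) / (15.8521 + 32.1752 + 27.9697) = 199.5082 / 75.9970 = 2.62521

2.63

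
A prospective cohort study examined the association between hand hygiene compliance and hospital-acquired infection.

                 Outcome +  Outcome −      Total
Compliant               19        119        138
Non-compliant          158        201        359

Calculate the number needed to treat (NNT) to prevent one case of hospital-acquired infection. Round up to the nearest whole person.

4

Risk in treated group = 19/138 = 0.13768; risk in control = 158/359 = 0.44011.
Absolute risk reduction = 0.44011 − 0.13768 = 0.30243
NNT = 1 / ARR = 1 / 0.30243 = 3.307 → round up → 4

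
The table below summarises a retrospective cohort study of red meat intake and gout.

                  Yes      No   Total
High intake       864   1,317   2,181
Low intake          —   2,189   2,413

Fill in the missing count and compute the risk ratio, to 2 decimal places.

4.27

The missing cell is in the unexposed row: 2413 − 2189 = 224.
So a = 864, b = 1317, c = 224, d = 2189.
RR = [a/(a+b)] / [c/(c+d)] = (864/2181) / (224/2413) = 0.39615/0.09283 = 4.26744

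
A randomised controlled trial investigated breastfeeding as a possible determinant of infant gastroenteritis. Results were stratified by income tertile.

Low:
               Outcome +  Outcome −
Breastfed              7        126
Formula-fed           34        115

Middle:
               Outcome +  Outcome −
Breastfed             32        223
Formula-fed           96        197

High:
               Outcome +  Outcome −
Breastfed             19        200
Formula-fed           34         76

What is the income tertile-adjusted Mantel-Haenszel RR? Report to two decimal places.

0.33

RR_MH = Σ(aᵢ·n₀ᵢ/nᵢ) / Σ(cᵢ·n₁ᵢ/nᵢ), with n₁ᵢ = aᵢ+bᵢ (exposed), n₀ᵢ = cᵢ+dᵢ (unexposed), nᵢ = n₁ᵢ+n₀ᵢ.
Stratum 1 (Low): n₁ = 133, n₀ = 149, n = 282; a·n₀/n = 7·149/282 = 3.6986; c·n₁/n = 34·133/282 = 16.0355
Stratum 2 (Middle): n₁ = 255, n₀ = 293, n = 548; a·n₀/n = 32·293/548 = 17.1095; c·n₁/n = 96·255/548 = 44.6715
Stratum 3 (High): n₁ = 219, n₀ = 110, n = 329; a·n₀/n = 19·110/329 = 6.3526; c·n₁/n = 34·219/329 = 22.6322
RR_MH = (3.6986 + 17.1095 + 6.3526) / (16.0355 + 44.6715 + 22.6322) = 27.1607 / 83.3392 = 0.32590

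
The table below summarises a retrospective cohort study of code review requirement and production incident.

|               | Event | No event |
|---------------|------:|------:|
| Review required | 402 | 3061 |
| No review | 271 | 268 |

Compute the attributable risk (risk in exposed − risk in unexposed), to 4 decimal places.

Cells: a = 402, b = 3061, c = 271, d = 268.
Risk in exposed = 402/3463 = 0.116084; risk in unexposed = 271/539 = 0.502783.
Risk difference = 0.116084 − 0.502783 = -0.386699

-0.3867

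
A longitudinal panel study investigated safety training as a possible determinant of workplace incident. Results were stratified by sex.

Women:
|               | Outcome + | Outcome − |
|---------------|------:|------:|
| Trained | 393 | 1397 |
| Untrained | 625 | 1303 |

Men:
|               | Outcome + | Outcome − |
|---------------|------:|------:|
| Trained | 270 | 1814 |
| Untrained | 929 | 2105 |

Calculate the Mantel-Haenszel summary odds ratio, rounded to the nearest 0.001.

OR_MH = Σ(aᵢdᵢ/nᵢ) / Σ(bᵢcᵢ/nᵢ), where nᵢ is the stratum total.
Stratum 1 (Women): n = 3718; a·d/n = 393·1303/3718 = 137.7297; b·c/n = 1397·625/3718 = 234.8373
Stratum 2 (Men): n = 5118; a·d/n = 270·2105/5118 = 111.0492; b·c/n = 1814·929/5118 = 329.2704
OR_MH = (137.7297 + 111.0492) / (234.8373 + 329.2704) = 248.7789 / 564.1077 = 0.44101

0.441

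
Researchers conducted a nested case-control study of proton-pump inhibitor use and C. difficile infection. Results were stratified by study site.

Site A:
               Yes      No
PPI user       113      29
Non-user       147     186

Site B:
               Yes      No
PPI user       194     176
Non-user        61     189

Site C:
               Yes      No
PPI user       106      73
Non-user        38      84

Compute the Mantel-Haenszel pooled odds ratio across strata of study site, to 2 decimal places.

3.74

OR_MH = Σ(aᵢdᵢ/nᵢ) / Σ(bᵢcᵢ/nᵢ), where nᵢ is the stratum total.
Stratum 1 (Site A): n = 475; a·d/n = 113·186/475 = 44.2484; b·c/n = 29·147/475 = 8.9747
Stratum 2 (Site B): n = 620; a·d/n = 194·189/620 = 59.1387; b·c/n = 176·61/620 = 17.3161
Stratum 3 (Site C): n = 301; a·d/n = 106·84/301 = 29.5814; b·c/n = 73·38/301 = 9.2159
OR_MH = (44.2484 + 59.1387 + 29.5814) / (8.9747 + 17.3161 + 9.2159) = 132.9685 / 35.5068 = 3.74487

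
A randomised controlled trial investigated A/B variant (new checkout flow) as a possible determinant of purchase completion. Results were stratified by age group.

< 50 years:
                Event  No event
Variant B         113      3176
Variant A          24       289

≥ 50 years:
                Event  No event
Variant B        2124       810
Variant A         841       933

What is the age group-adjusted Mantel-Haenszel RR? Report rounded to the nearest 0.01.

1.48

RR_MH = Σ(aᵢ·n₀ᵢ/nᵢ) / Σ(cᵢ·n₁ᵢ/nᵢ), with n₁ᵢ = aᵢ+bᵢ (exposed), n₀ᵢ = cᵢ+dᵢ (unexposed), nᵢ = n₁ᵢ+n₀ᵢ.
Stratum 1 (< 50 years): n₁ = 3289, n₀ = 313, n = 3602; a·n₀/n = 113·313/3602 = 9.8193; c·n₁/n = 24·3289/3602 = 21.9145
Stratum 2 (≥ 50 years): n₁ = 2934, n₀ = 1774, n = 4708; a·n₀/n = 2124·1774/4708 = 800.3347; c·n₁/n = 841·2934/4708 = 524.1066
RR_MH = (9.8193 + 800.3347) / (21.9145 + 524.1066) = 810.1540 / 546.0211 = 1.48374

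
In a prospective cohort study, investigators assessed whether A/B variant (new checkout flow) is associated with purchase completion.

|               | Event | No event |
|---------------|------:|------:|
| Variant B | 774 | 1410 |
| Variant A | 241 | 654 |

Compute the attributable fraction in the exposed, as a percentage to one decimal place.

24.0

Cells: a = 774, b = 1410, c = 241, d = 654.
Risk in exposed = 774/2184 = 0.35440; risk in unexposed = 241/895 = 0.26927.
RR = 0.35440/0.26927 = 1.31612
AR% = (RR − 1)/RR × 100 = (1.31612 − 1)/1.31612 × 100 = 24.0189%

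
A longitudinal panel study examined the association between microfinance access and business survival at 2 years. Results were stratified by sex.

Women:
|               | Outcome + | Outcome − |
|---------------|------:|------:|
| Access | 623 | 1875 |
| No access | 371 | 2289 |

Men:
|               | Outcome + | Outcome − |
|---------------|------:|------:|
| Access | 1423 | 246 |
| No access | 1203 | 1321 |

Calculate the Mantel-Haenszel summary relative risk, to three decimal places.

RR_MH = Σ(aᵢ·n₀ᵢ/nᵢ) / Σ(cᵢ·n₁ᵢ/nᵢ), with n₁ᵢ = aᵢ+bᵢ (exposed), n₀ᵢ = cᵢ+dᵢ (unexposed), nᵢ = n₁ᵢ+n₀ᵢ.
Stratum 1 (Women): n₁ = 2498, n₀ = 2660, n = 5158; a·n₀/n = 623·2660/5158 = 321.2834; c·n₁/n = 371·2498/5158 = 179.6739
Stratum 2 (Men): n₁ = 1669, n₀ = 2524, n = 4193; a·n₀/n = 1423·2524/4193 = 856.5829; c·n₁/n = 1203·1669/4193 = 478.8474
RR_MH = (321.2834 + 856.5829) / (179.6739 + 478.8474) = 1177.8663 / 658.5213 = 1.78865

1.789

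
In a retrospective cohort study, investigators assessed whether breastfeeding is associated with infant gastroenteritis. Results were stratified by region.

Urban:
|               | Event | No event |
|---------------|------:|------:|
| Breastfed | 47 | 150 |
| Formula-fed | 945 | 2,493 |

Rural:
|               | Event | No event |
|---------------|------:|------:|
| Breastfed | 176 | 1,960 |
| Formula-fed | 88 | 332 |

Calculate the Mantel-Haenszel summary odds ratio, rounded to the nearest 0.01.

0.52

OR_MH = Σ(aᵢdᵢ/nᵢ) / Σ(bᵢcᵢ/nᵢ), where nᵢ is the stratum total.
Stratum 1 (Urban): n = 3635; a·d/n = 47·2493/3635 = 32.2341; b·c/n = 150·945/3635 = 38.9959
Stratum 2 (Rural): n = 2556; a·d/n = 176·332/2556 = 22.8607; b·c/n = 1960·88/2556 = 67.4804
OR_MH = (32.2341 + 22.8607) / (38.9959 + 67.4804) = 55.0948 / 106.4763 = 0.51744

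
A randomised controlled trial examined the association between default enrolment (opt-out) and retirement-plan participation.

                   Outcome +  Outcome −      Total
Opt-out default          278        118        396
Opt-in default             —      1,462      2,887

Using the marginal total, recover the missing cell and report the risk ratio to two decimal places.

The missing cell is in the unexposed row: 2887 − 1462 = 1425.
So a = 278, b = 118, c = 1425, d = 1462.
RR = [a/(a+b)] / [c/(c+d)] = (278/396) / (1425/2887) = 0.70202/0.49359 = 1.42227

1.42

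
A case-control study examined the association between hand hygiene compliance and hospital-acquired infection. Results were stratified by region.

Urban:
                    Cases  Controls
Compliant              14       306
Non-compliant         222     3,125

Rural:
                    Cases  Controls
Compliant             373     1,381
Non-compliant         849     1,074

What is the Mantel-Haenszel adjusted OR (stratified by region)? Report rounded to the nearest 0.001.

0.358

OR_MH = Σ(aᵢdᵢ/nᵢ) / Σ(bᵢcᵢ/nᵢ), where nᵢ is the stratum total.
Stratum 1 (Urban): n = 3667; a·d/n = 14·3125/3667 = 11.9307; b·c/n = 306·222/3667 = 18.5252
Stratum 2 (Rural): n = 3677; a·d/n = 373·1074/3677 = 108.9481; b·c/n = 1381·849/3677 = 318.8657
OR_MH = (11.9307 + 108.9481) / (18.5252 + 318.8657) = 120.8788 / 337.3909 = 0.35828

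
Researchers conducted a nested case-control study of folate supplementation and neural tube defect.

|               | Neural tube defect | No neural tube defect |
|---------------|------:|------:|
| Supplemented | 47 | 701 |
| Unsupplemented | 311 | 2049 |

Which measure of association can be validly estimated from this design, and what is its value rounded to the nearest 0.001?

0.442

Cells: a = 47, b = 701, c = 311, d = 2049.
This is a nested case-control study: participants were sampled on outcome status, so risks in the source population cannot be estimated directly — relative risk is not valid here. The odds ratio is the appropriate measure.
OR = (a·d)/(b·c) = (47 × 2049) / (701 × 311) = 96303 / 218011 = 0.44173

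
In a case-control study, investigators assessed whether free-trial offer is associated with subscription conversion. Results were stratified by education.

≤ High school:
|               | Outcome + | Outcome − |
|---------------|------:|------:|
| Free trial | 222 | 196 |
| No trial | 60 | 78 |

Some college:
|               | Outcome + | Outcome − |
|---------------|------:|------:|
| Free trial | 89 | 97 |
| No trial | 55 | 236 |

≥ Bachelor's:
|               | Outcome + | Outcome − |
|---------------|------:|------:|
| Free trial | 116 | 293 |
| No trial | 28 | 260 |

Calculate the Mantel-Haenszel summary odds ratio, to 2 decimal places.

2.69

OR_MH = Σ(aᵢdᵢ/nᵢ) / Σ(bᵢcᵢ/nᵢ), where nᵢ is the stratum total.
Stratum 1 (≤ High school): n = 556; a·d/n = 222·78/556 = 31.1439; b·c/n = 196·60/556 = 21.1511
Stratum 2 (Some college): n = 477; a·d/n = 89·236/477 = 44.0335; b·c/n = 97·55/477 = 11.1845
Stratum 3 (≥ Bachelor's): n = 697; a·d/n = 116·260/697 = 43.2712; b·c/n = 293·28/697 = 11.7704
OR_MH = (31.1439 + 44.0335 + 43.2712) / (21.1511 + 11.1845 + 11.7704) = 118.4486 / 44.1060 = 2.68554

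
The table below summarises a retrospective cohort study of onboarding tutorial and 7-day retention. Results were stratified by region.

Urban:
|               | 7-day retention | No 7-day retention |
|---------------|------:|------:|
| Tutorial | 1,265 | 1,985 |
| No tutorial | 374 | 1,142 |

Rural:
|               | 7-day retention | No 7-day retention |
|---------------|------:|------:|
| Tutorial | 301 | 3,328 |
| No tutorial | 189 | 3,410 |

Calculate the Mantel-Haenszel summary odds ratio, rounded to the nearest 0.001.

OR_MH = Σ(aᵢdᵢ/nᵢ) / Σ(bᵢcᵢ/nᵢ), where nᵢ is the stratum total.
Stratum 1 (Urban): n = 4766; a·d/n = 1265·1142/4766 = 303.1116; b·c/n = 1985·374/4766 = 155.7679
Stratum 2 (Rural): n = 7228; a·d/n = 301·3410/7228 = 142.0047; b·c/n = 3328·189/7228 = 87.0216
OR_MH = (303.1116 + 142.0047) / (155.7679 + 87.0216) = 445.1163 / 242.7895 = 1.83334

1.833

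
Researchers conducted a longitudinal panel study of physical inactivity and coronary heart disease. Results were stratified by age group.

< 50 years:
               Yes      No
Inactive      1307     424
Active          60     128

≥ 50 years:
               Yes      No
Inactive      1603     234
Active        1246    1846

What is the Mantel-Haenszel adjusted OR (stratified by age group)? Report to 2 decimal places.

OR_MH = Σ(aᵢdᵢ/nᵢ) / Σ(bᵢcᵢ/nᵢ), where nᵢ is the stratum total.
Stratum 1 (< 50 years): n = 1919; a·d/n = 1307·128/1919 = 87.1787; b·c/n = 424·60/1919 = 13.2569
Stratum 2 (≥ 50 years): n = 4929; a·d/n = 1603·1846/4929 = 600.3526; b·c/n = 234·1246/4929 = 59.1528
OR_MH = (87.1787 + 600.3526) / (13.2569 + 59.1528) = 687.5313 / 72.4097 = 9.49502

9.50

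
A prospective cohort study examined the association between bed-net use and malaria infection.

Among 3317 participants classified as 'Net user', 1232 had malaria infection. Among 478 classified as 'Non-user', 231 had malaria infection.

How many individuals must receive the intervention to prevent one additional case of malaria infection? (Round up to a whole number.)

Risk in treated group = 1232/3317 = 0.37142; risk in control = 231/478 = 0.48326.
Absolute risk reduction = 0.48326 − 0.37142 = 0.11184
NNT = 1 / ARR = 1 / 0.11184 = 8.941 → round up → 9

9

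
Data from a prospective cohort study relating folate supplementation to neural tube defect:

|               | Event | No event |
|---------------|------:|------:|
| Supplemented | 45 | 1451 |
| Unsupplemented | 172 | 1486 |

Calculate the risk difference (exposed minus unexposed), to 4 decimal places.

-0.0737

Cells: a = 45, b = 1451, c = 172, d = 1486.
Risk in exposed = 45/1496 = 0.030080; risk in unexposed = 172/1658 = 0.103739.
Risk difference = 0.030080 − 0.103739 = -0.073659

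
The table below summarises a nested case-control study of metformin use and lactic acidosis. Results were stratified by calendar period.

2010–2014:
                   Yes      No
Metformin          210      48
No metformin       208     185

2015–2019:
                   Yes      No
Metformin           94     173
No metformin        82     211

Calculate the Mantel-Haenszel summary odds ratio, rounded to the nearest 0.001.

2.338

OR_MH = Σ(aᵢdᵢ/nᵢ) / Σ(bᵢcᵢ/nᵢ), where nᵢ is the stratum total.
Stratum 1 (2010–2014): n = 651; a·d/n = 210·185/651 = 59.6774; b·c/n = 48·208/651 = 15.3364
Stratum 2 (2015–2019): n = 560; a·d/n = 94·211/560 = 35.4179; b·c/n = 173·82/560 = 25.3321
OR_MH = (59.6774 + 35.4179) / (15.3364 + 25.3321) = 95.0953 / 40.6685 = 2.33830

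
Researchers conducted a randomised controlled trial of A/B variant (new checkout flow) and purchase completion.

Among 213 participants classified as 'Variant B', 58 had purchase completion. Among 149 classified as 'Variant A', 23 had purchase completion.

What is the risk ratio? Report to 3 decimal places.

From the description: a = 58, b = 155, c = 23, d = 126.
Risk in exposed = 58/213 = 0.27230; risk in unexposed = 23/149 = 0.15436.
RR = 0.27230 / 0.15436 = 1.76403
The risk among the exposed is 1.76 times that among the unexposed.

1.764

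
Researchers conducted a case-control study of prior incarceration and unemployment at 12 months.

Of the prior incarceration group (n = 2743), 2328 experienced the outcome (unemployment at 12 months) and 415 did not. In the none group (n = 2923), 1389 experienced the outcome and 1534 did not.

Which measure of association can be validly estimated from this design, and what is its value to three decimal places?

From the description: a = 2328, b = 415, c = 1389, d = 1534.
This is a case-control study: participants were sampled on outcome status, so risks in the source population cannot be estimated directly — relative risk is not valid here. The odds ratio is the appropriate measure.
OR = (a·d)/(b·c) = (2328 × 1534) / (415 × 1389) = 3571152 / 576435 = 6.19524

6.195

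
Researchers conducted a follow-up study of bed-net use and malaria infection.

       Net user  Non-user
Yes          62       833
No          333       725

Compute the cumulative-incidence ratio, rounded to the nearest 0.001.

0.294

Reading the table with exposure as columns: a = 62 (Net user, case), b = 333 (Net user, non-case), c = 833 (Non-user, case), d = 725.
Risk in exposed = 62/395 = 0.15696; risk in unexposed = 833/1558 = 0.53466.
RR = 0.15696 / 0.53466 = 0.29357
The risk is 71% lower among the exposed than among the unexposed.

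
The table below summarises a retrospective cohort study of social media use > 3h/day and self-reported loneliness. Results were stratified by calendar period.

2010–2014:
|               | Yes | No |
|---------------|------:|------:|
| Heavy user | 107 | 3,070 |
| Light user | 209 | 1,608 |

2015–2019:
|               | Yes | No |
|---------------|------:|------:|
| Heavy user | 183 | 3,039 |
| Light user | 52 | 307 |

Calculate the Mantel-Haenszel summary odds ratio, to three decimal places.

OR_MH = Σ(aᵢdᵢ/nᵢ) / Σ(bᵢcᵢ/nᵢ), where nᵢ is the stratum total.
Stratum 1 (2010–2014): n = 4994; a·d/n = 107·1608/4994 = 34.4525; b·c/n = 3070·209/4994 = 128.4802
Stratum 2 (2015–2019): n = 3581; a·d/n = 183·307/3581 = 15.6886; b·c/n = 3039·52/3581 = 44.1296
OR_MH = (34.4525 + 15.6886) / (128.4802 + 44.1296) = 50.1412 / 172.6097 = 0.29049

0.290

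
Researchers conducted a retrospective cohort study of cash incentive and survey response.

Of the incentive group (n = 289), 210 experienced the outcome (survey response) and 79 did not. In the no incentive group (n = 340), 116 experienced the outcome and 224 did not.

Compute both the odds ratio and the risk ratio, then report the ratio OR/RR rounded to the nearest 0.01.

From the description: a = 210, b = 79, c = 116, d = 224.
OR = (210·224)/(79·116) = 47040/9164 = 5.13313
Risk in exposed = 210/289 = 0.72664; risk in unexposed = 116/340 = 0.34118; RR = 2.12982
OR/RR = 5.13313 / 2.12982 = 2.41013
The outcome is not rare, so the OR lies further from 1 than the RR.

2.41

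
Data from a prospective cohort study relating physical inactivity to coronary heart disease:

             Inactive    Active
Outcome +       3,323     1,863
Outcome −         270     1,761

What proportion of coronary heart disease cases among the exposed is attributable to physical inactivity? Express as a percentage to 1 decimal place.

Reading the table with exposure as columns: a = 3323 (Inactive, case), b = 270 (Inactive, non-case), c = 1863 (Active, case), d = 1761.
Risk in exposed = 3323/3593 = 0.92485; risk in unexposed = 1863/3624 = 0.51407.
RR = 0.92485/0.51407 = 1.79907
AR% = (RR − 1)/RR × 100 = (1.79907 − 1)/1.79907 × 100 = 44.4158%

44.4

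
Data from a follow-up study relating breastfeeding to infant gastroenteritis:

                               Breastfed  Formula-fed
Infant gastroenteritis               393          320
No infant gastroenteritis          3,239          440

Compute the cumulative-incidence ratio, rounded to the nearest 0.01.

Reading the table with exposure as columns: a = 393 (Breastfed, case), b = 3239 (Breastfed, non-case), c = 320 (Formula-fed, case), d = 440.
Risk in exposed = 393/3632 = 0.10820; risk in unexposed = 320/760 = 0.42105.
RR = 0.10820 / 0.42105 = 0.25699
The risk is 74% lower among the exposed than among the unexposed.

0.26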